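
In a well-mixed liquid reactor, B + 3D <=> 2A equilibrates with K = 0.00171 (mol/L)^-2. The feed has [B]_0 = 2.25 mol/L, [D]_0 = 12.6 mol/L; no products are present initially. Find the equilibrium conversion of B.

X = 0.359

Let X = conversion of B; extent ξ = 2.25·X mol/L.
Concentrations: [B] = 2.25 − 2.25X; [D] = 12.6 − 6.75X; [A] = 4.5X.
K = [A]^2 / ([B] [D]^3).
Setting equal to 0.00171 and solving for X on (0,1) gives X = 0.359.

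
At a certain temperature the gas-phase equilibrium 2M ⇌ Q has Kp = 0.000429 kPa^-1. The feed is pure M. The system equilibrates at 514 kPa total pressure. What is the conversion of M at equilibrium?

X = 0.271

Take 1 mol M as basis and let X be its fractional conversion, so ξ = 0.5X.
Species balance: n_M = 1 − X; n_Q = 0.5X.
Total moles n_T = 1 − 0.5X.
Mole fractions y_i = n_i/n_T; Kp = p_Q / (p_M^2) with p_i = y_i·P.
Equating to 0.000429 kPa^-1 and solving on 0 < X < 1: X = 0.271.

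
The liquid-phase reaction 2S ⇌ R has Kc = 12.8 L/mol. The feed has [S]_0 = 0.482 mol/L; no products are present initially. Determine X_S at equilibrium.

Let X = conversion of S; extent ξ = 0.482X/2 mol/L.
Concentrations: [S] = 0.482 − 0.482X; [R] = 0.241X.
Kc = [R] / ([S]^2).
Solving Kc = 12.8 for X ∈ (0,1): X = 0.753.

X = 0.753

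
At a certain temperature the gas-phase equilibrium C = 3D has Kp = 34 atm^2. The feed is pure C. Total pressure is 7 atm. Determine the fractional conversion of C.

Take 1 mol C as basis and let X be its fractional conversion, so ξ = X.
Species balance: n_C = 1 − X; n_D = 3X.
Total moles n_T = 1 + 2X.
With p_i = (n_i/n_T)P, Kp = p_D^3 / (p_C).
This yields a degree-3 equation in X; solving on (0,1), X = 0.366.

X = 0.366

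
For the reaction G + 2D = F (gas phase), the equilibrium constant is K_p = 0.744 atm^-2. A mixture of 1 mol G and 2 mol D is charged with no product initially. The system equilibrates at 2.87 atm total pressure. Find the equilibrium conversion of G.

Basis: 1 mol G initially; let X = conversion of G. Extent ξ = X.
Moles: n_G = 1 − X; n_D = 2 − 2X; n_F = X.
Summing: n_T = 3 − 2X.
Mole fractions y_i = n_i/n_T; K_p = p_F / (p_G p_D^2) with p_i = y_i·P.
Equating to 0.744 atm^-2 and solving on 0 < X < 1: X = 0.568.

X = 0.568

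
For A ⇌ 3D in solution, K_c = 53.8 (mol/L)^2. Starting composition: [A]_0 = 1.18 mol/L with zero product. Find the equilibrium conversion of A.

X = 0.729

Let X = conversion of A; extent ξ = 1.18·X mol/L.
Concentrations: [A] = 1.18 − 1.18X; [D] = 3.54X.
K_c = [D]^3 / ([A]).
Equating to 53.8 (mol/L)^2: the physical root is X = 0.729.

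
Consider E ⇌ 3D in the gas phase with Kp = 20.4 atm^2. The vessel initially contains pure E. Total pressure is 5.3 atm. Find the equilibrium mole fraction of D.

y_D = 0.640

Take 1 mol E as basis and let X be its fractional conversion, so ξ = X.
Species balance: n_E = 1 − X; n_D = 3X.
Total moles n_T = 1 + 2X.
y_i = n_i/n_T, p_i = y_i·P. Kp = p_D^3 / (p_E).
This yields a degree-3 equation in X; solving on (0,1), X = 0.372.
Then n_D = 1.12, n_T = 1.74, so y_D = 0.640.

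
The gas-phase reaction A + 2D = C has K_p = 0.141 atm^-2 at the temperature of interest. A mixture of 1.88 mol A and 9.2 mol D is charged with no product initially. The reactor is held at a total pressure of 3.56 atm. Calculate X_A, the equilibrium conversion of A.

X = 0.529

Let X = conversion of A (basis 1.88 mol A); extent of reaction ξ = 1.88X.
Species balance: n_A = 1.88 − 1.88X; n_D = 9.2 − 3.76X; n_C = 1.88X.
n_T = Σnᵢ = 11.1 − 3.76X.
y_i = n_i/n_T, p_i = y_i·P. K_p = p_C / (p_A p_D^2).
Substituting and setting equal to 0.141 atm^-2 gives a polynomial in X; the root in (0,1) is X = 0.529.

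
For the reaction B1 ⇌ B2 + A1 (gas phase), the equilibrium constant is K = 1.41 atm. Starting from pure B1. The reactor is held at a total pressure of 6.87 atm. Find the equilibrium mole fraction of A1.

y_A1 = 0.292

Let X = conversion of B1 (basis 1 mol B1); extent of reaction ξ = X.
Mole table: n_B1 = 1 − X; n_B2 = X; n_A1 = X.
n_T = Σnᵢ = 1 + X.
Mole fractions y_i = n_i/n_T; K = p_B2 p_A1 / (p_B1) with p_i = y_i·P.
Setting this equal to 1.41 atm and taking the physical root (0 < X < 1) gives X = 0.413.
Then n_A1 = 0.413, n_T = 1.41, so y_A1 = 0.292.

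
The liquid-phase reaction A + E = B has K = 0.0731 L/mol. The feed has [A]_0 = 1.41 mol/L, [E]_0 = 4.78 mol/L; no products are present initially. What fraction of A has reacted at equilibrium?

X = 0.245

Let X = conversion of A; extent ξ = 1.41·X mol/L.
Concentrations: [A] = 1.41 − 1.41X; [E] = 4.78 − 1.41X; [B] = 1.41X.
K = [B] / ([A] [E]).
Solving K = 0.0731 for X ∈ (0,1): X = 0.245.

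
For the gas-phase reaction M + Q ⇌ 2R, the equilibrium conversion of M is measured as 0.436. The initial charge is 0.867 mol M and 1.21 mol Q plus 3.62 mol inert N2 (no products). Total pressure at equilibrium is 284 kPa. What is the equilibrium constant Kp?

Kp = 1.4

Let X = conversion of M (basis 0.867 mol M); extent of reaction ξ = 0.867X.
Species balance: n_M = 0.867 − 0.867X; n_Q = 1.21 − 0.867X; n_R = 1.73X; n_I = 3.62 (inert).
Total moles n_T = 5.7 (Δν = 0, constant).
At X = 0.436: n_M = 0.489, n_Q = 0.832, n_R = 0.756, n_T = 5.7.
p_i = (n_i/n_T)·P. Kp = p_R^2 / (p_M p_Q) = 1.4.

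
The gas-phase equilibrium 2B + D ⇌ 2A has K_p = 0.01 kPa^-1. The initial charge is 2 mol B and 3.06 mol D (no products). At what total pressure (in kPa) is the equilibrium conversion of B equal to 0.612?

Basis: 2 mol B initially; let X = conversion of B. Extent ξ = X.
At extent ξ: n_B = 2 − 2X; n_D = 3.06 − X; n_A = 2X.
Total moles n_T = 5.06 − X.
K_p = p_A^2 / (p_B^2 p_D) with p_i = (n_i/n_T)·P.
At X = 0.612: the mole-fraction product g(X) = Π y_i^ν_i = 4.521. Since K_p = g(X)·P^{-1}, P = (g/K_p)^(1/1) = (4.521/0.01)^(1/1) = 452 kPa.

P = 452 kPa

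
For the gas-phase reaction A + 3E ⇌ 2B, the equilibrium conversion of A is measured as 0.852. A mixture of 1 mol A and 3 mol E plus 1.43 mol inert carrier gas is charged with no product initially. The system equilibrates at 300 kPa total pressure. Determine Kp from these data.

Take 1 mol A as basis and let X be its fractional conversion, so ξ = X.
Mole table: n_A = 1 − X; n_E = 3 − 3X; n_B = 2X; n_I = 1.43 (inert).
Summing: n_T = 5.43 − 2X.
At X = 0.852: n_A = 0.148, n_E = 0.444, n_B = 1.7, n_T = 3.73.
p_i = (n_i/n_T)·P. Kp = p_B^2 / (p_A p_E^3) = 0.0346 kPa^-2.

Kp = 0.0346 kPa^-2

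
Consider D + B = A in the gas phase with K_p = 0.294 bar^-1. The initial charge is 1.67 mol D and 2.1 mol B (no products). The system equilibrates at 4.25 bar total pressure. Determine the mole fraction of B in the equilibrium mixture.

y_B = 0.470

Let X = conversion of D (basis 1.67 mol D); extent of reaction ξ = 1.67X.
At extent ξ: n_D = 1.67 − 1.67X; n_B = 2.1 − 1.67X; n_A = 1.67X.
Total moles n_T = 3.77 − 1.67X.
y_i = n_i/n_T, p_i = y_i·P. K_p = p_A / (p_D p_B).
Substituting and setting equal to 0.294 bar^-1 gives a polynomial in X; the root in (0,1) is X = 0.370.
Then n_B = 1.48, n_T = 3.15, so y_B = 0.470.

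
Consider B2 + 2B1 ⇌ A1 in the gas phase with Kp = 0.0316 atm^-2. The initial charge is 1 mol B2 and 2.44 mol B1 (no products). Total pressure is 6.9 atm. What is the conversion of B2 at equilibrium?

X = 0.373

Let X = conversion of B2 (basis 1 mol B2); extent of reaction ξ = X.
At extent ξ: n_B2 = 1 − X; n_B1 = 2.44 − 2X; n_A1 = X.
Total moles n_T = 3.44 − 2X.
y_i = n_i/n_T, p_i = y_i·P. Kp = p_A1 / (p_B2 p_B1^2).
Equating to 0.0316 atm^-2 and solving on 0 < X < 1: X = 0.373.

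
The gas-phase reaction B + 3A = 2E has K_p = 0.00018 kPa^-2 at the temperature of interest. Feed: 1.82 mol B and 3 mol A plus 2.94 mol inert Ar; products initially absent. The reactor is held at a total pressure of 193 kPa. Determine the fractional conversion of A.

X = 0.458

Let X = conversion of A (basis 3 mol A); extent of reaction ξ = X.
At extent ξ: n_B = 1.82 − X; n_A = 3 − 3X; n_E = 2X; n_I = 2.94 (inert).
n_T = Σnᵢ = 7.76 − 2X.
y_i = n_i/n_T, p_i = y_i·P. K_p = p_E^2 / (p_B p_A^3).
Equating to 0.00018 kPa^-2 and solving on 0 < X < 1: X = 0.458.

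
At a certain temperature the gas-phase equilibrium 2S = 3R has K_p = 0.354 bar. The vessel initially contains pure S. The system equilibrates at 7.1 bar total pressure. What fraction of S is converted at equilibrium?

Take 1 mol S as basis and let X be its fractional conversion, so ξ = 0.5X.
Moles: n_S = 1 − X; n_R = 1.5X.
Summing: n_T = 1 + 0.5X.
Mole fractions y_i = n_i/n_T; K_p = p_R^3 / (p_S^2) with p_i = y_i·P.
Equating to 0.354 bar and solving on 0 < X < 1: X = 0.216.

X = 0.216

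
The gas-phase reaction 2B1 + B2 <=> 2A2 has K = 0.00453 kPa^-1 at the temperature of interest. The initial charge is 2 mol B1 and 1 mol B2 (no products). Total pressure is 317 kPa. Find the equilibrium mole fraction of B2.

Take 2 mol B1 as basis and let X be its fractional conversion, so ξ = X.
Mole table: n_B1 = 2 − 2X; n_B2 = 1 − X; n_A2 = 2X.
Summing: n_T = 3 − X.
Mole fractions y_i = n_i/n_T; K = p_A2^2 / (p_B1^2 p_B2) with p_i = y_i·P.
Setting this equal to 0.00453 kPa^-1 and taking the physical root (0 < X < 1) gives X = 0.370.
Then n_B2 = 0.63, n_T = 2.63, so y_B2 = 0.240.

y_B2 = 0.240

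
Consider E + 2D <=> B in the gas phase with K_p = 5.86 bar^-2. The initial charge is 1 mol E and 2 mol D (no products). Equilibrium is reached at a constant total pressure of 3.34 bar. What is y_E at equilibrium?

Let X = conversion of E (basis 1 mol E); extent of reaction ξ = X.
Species balance: n_E = 1 − X; n_D = 2 − 2X; n_B = X.
Summing: n_T = 3 − 2X.
y_i = n_i/n_T, p_i = y_i·P. K_p = p_B / (p_E p_D^2).
Substituting and setting equal to 5.86 bar^-2 gives a polynomial in X; the root in (0,1) is X = 0.820.
Then n_E = 0.18, n_T = 1.36, so y_E = 0.132.

y_E = 0.132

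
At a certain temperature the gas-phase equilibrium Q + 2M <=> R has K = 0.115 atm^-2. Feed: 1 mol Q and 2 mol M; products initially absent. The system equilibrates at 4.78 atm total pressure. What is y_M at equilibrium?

y_M = 0.534

Basis: 1 mol Q initially; let X = conversion of Q. Extent ξ = X.
At extent ξ: n_Q = 1 − X; n_M = 2 − 2X; n_R = X.
Summing: n_T = 3 − 2X.
y_i = n_i/n_T, p_i = y_i·P. K = p_R / (p_Q p_M^2).
Setting this equal to 0.115 atm^-2 and taking the physical root (0 < X < 1) gives X = 0.428.
Then n_M = 1.14, n_T = 2.14, so y_M = 0.534.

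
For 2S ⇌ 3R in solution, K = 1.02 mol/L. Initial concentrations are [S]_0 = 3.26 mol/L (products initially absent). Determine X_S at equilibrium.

Let X = conversion of S; extent ξ = 3.26X/2 mol/L.
Concentrations: [S] = 3.26 − 3.26X; [R] = 4.89X.
K = [R]^3 / ([S]^2).
Equating to 1.02 mol/L: the physical root is X = 0.342.

X = 0.342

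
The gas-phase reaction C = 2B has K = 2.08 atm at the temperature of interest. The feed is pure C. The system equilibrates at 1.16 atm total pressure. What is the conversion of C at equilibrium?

X = 0.556

Take 1 mol C as basis and let X be its fractional conversion, so ξ = X.
Mole table: n_C = 1 − X; n_B = 2X.
n_T = Σnᵢ = 1 + X.
y_i = n_i/n_T, p_i = y_i·P. K = p_B^2 / (p_C).
Setting this equal to 2.08 atm and taking the physical root (0 < X < 1) gives X = 0.556.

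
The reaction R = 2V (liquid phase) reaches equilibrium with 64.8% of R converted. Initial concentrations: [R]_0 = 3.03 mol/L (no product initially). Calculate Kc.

Let X = conversion of R.
Concentrations: [R] = 3.03 − 3.03X; [V] = 6.06X.
At X = 0.648: [R] = 1.07, [V] = 3.93.
Kc = [V]^2 / ([R]) = 14.5 mol/L.

Kc = 14.5 mol/L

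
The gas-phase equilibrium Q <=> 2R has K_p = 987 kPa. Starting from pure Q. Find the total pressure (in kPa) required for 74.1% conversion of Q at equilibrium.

P = 203 kPa

Take 1 mol Q as basis and let X be its fractional conversion, so ξ = X.
Mole table: n_Q = 1 − X; n_R = 2X.
Summing: n_T = 1 + X.
K_p = p_R^2 / (p_Q) with p_i = (n_i/n_T)·P.
At X = 0.741: the mole-fraction product g(X) = Π y_i^ν_i = 4.871. Since K_p = g(X)·P^{1}, P = (K_p/g)^(1/1) = (987/4.871)^(1/1) = 203 kPa.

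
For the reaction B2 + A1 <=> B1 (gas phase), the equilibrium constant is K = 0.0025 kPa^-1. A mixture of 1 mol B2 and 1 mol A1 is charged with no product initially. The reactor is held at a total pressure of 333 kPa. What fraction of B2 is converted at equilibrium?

Let X = conversion of B2 (basis 1 mol B2); extent of reaction ξ = X.
Moles: n_B2 = 1 − X; n_A1 = 1 − X; n_B1 = X.
n_T = Σnᵢ = 2 − X.
Mole fractions y_i = n_i/n_T; K = p_B1 / (p_B2 p_A1) with p_i = y_i·P.
Substituting and setting equal to 0.0025 kPa^-1 gives a polynomial in X; the root in (0,1) is X = 0.261.

X = 0.261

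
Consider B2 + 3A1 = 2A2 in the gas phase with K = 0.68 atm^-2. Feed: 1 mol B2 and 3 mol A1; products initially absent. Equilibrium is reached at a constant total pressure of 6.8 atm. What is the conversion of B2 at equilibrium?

X = 0.653

Take 1 mol B2 as basis and let X be its fractional conversion, so ξ = X.
At extent ξ: n_B2 = 1 − X; n_A1 = 3 − 3X; n_A2 = 2X.
Total moles n_T = 4 − 2X.
Mole fractions y_i = n_i/n_T; K = p_A2^2 / (p_B2 p_A1^3) with p_i = y_i·P.
Substituting and setting equal to 0.68 atm^-2 gives a polynomial in X; the root in (0,1) is X = 0.653.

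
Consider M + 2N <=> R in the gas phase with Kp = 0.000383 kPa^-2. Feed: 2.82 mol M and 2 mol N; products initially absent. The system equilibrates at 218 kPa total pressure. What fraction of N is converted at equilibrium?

Let X = conversion of N (basis 2 mol N); extent of reaction ξ = X.
At extent ξ: n_M = 2.82 − X; n_N = 2 − 2X; n_R = X.
n_T = Σnᵢ = 4.82 − 2X.
Mole fractions y_i = n_i/n_T; Kp = p_R / (p_M p_N^2) with p_i = y_i·P.
Substituting and setting equal to 0.000383 kPa^-2 gives a polynomial in X; the root in (0,1) is X = 0.765.

X = 0.765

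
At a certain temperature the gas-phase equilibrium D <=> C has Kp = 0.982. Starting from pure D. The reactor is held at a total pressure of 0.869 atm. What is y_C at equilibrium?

Basis: 1 mol D initially; let X = conversion of D. Extent ξ = X.
Mole table: n_D = 1 − X; n_C = X.
Since Δν = 0, n_T = 1 throughout.
y_i = n_i/n_T, p_i = y_i·P. Kp = p_C / (p_D).
Equating to 0.982 and solving on 0 < X < 1: X = 0.495.
Then n_C = 0.495, n_T = 1, so y_C = 0.495.

y_C = 0.495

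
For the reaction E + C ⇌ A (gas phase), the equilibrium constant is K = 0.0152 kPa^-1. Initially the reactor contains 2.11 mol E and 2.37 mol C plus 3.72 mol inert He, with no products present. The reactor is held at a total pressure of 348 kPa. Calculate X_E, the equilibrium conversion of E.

X = 0.495

Take 2.11 mol E as basis and let X be its fractional conversion, so ξ = 2.11X.
Mole table: n_E = 2.11 − 2.11X; n_C = 2.37 − 2.11X; n_A = 2.11X; n_I = 3.72 (inert).
Summing: n_T = 8.2 − 2.11X.
With p_i = (n_i/n_T)P, K = p_A / (p_E p_C).
Setting this equal to 0.0152 kPa^-1 and taking the physical root (0 < X < 1) gives X = 0.495.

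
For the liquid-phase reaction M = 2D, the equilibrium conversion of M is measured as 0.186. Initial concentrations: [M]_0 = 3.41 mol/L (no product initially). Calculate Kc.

Kc = 0.58 mol/L

Let X = conversion of M.
Concentrations: [M] = 3.41 − 3.41X; [D] = 6.82X.
At X = 0.186: [M] = 2.78, [D] = 1.27.
Kc = [D]^2 / ([M]) = 0.58 mol/L.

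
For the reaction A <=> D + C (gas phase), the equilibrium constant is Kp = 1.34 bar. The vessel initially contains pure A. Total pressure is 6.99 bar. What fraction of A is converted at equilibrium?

Take 1 mol A as basis and let X be its fractional conversion, so ξ = X.
Species balance: n_A = 1 − X; n_D = X; n_C = X.
Summing: n_T = 1 + X.
With p_i = (n_i/n_T)P, Kp = p_D p_C / (p_A).
Setting this equal to 1.34 bar and taking the physical root (0 < X < 1) gives X = 0.401.

X = 0.401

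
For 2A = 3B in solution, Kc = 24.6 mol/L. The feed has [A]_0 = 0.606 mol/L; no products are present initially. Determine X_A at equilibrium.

X = 0.795

Let X = conversion of A; extent ξ = 0.606X/2 mol/L.
Concentrations: [A] = 0.606 − 0.606X; [B] = 0.909X.
Kc = [B]^3 / ([A]^2).
Equating to 24.6 mol/L: the physical root is X = 0.795.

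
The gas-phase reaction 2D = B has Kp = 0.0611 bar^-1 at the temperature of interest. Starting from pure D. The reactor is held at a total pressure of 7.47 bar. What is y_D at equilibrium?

Basis: 1 mol D initially; let X = conversion of D. Extent ξ = 0.5X.
Moles: n_D = 1 − X; n_B = 0.5X.
Summing: n_T = 1 − 0.5X.
Mole fractions y_i = n_i/n_T; Kp = p_B / (p_D^2) with p_i = y_i·P.
Equating to 0.0611 bar^-1 and solving on 0 < X < 1: X = 0.405.
Then n_D = 0.595, n_T = 0.797, so y_D = 0.746.

y_D = 0.746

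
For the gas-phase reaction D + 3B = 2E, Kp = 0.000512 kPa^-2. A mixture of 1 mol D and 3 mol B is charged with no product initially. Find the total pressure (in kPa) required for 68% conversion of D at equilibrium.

P = 298 kPa

Take 1 mol D as basis and let X be its fractional conversion, so ξ = X.
Species balance: n_D = 1 − X; n_B = 3 − 3X; n_E = 2X.
Summing: n_T = 4 − 2X.
Kp = p_E^2 / (p_D p_B^3) with p_i = (n_i/n_T)·P.
At X = 0.68: the mole-fraction product g(X) = Π y_i^ν_i = 45.53. Since Kp = g(X)·P^{-2}, P = (g/Kp)^(1/2) = (45.53/0.000512)^(1/2) = 298 kPa.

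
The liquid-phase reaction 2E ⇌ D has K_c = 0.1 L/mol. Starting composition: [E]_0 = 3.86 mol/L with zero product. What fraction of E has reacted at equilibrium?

X = 0.338

Let X = conversion of E; extent ξ = 3.86X/2 mol/L.
Concentrations: [E] = 3.86 − 3.86X; [D] = 1.93X.
K_c = [D] / ([E]^2).
Setting equal to 0.1 and solving for X on (0,1) gives X = 0.338.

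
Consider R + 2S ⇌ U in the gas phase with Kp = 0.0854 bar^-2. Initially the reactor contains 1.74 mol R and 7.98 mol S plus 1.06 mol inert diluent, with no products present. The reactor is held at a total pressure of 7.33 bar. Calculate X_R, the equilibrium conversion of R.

Let X = conversion of R (basis 1.74 mol R); extent of reaction ξ = 1.74X.
Species balance: n_R = 1.74 − 1.74X; n_S = 7.98 − 3.48X; n_U = 1.74X; n_I = 1.06 (inert).
Total moles n_T = 10.8 − 3.48X.
With p_i = (n_i/n_T)P, Kp = p_U / (p_R p_S^2).
Substituting and setting equal to 0.0854 bar^-2 gives a polynomial in X; the root in (0,1) is X = 0.672.

X = 0.672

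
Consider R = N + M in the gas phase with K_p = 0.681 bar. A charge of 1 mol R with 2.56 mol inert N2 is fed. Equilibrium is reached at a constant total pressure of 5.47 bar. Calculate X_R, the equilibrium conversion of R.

X = 0.502

Take 1 mol R as basis and let X be its fractional conversion, so ξ = X.
Species balance: n_R = 1 − X; n_N = X; n_M = X; n_I = 2.56 (inert).
Total moles n_T = 3.56 + X.
Mole fractions y_i = n_i/n_T; K_p = p_N p_M / (p_R) with p_i = y_i·P.
This yields a degree-2 equation in X; solving on (0,1), X = 0.502.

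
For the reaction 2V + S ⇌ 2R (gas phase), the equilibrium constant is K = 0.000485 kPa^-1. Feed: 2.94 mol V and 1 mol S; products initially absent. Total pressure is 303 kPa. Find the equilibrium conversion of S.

X = 0.220

Let X = conversion of S (basis 1 mol S); extent of reaction ξ = X.
Moles: n_V = 2.94 − 2X; n_S = 1 − X; n_R = 2X.
Total moles n_T = 3.94 − X.
Mole fractions y_i = n_i/n_T; K = p_R^2 / (p_V^2 p_S) with p_i = y_i·P.
Equating to 0.000485 kPa^-1 and solving on 0 < X < 1: X = 0.220.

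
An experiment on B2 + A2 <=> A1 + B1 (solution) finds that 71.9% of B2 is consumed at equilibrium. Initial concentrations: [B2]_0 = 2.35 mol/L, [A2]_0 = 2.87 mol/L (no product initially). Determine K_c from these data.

K_c = 3.66

Let X = conversion of B2.
Concentrations: [B2] = 2.35 − 2.35X; [A2] = 2.87 − 2.35X; [A1] = 2.35X; [B1] = 2.35X.
At X = 0.719: [B2] = 0.66, [A2] = 1.18, [A1] = 1.69, [B1] = 1.69.
K_c = [A1] [B1] / ([B2] [A2]) = 3.66.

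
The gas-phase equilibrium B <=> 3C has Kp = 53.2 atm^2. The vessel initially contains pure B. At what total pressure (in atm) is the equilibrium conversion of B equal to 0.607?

P = 4.12 atm

Basis: 1 mol B initially; let X = conversion of B. Extent ξ = X.
At extent ξ: n_B = 1 − X; n_C = 3X.
Total moles n_T = 1 + 2X.
Kp = p_C^3 / (p_B) with p_i = (n_i/n_T)·P.
At X = 0.607: the mole-fraction product g(X) = Π y_i^ν_i = 3.135. Since Kp = g(X)·P^{2}, P = (Kp/g)^(1/2) = (53.2/3.135)^(1/2) = 4.12 atm.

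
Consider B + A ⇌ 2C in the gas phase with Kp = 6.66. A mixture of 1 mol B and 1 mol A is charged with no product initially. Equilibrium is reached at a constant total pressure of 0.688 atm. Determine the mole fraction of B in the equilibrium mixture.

Take 1 mol B as basis and let X be its fractional conversion, so ξ = X.
Mole table: n_B = 1 − X; n_A = 1 − X; n_C = 2X.
Total moles n_T = 2 (Δν = 0, constant).
y_i = n_i/n_T, p_i = y_i·P. Kp = p_C^2 / (p_B p_A).
This yields a degree-2 equation in X; solving on (0,1), X = 0.563.
Then n_B = 0.437, n_T = 2, so y_B = 0.218.

y_B = 0.218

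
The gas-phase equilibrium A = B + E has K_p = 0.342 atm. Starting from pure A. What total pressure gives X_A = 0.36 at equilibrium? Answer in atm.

P = 2.3 atm

Basis: 1 mol A initially; let X = conversion of A. Extent ξ = X.
Mole table: n_A = 1 − X; n_B = X; n_E = X.
Total moles n_T = 1 + X.
K_p = p_B p_E / (p_A) with p_i = (n_i/n_T)·P.
At X = 0.36: the mole-fraction product g(X) = Π y_i^ν_i = 0.1489. Since K_p = g(X)·P^{1}, P = (K_p/g)^(1/1) = (0.342/0.1489)^(1/1) = 2.3 atm.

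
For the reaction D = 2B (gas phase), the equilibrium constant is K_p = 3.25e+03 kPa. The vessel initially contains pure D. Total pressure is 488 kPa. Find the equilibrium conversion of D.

X = 0.790

Basis: 1 mol D initially; let X = conversion of D. Extent ξ = X.
Mole table: n_D = 1 − X; n_B = 2X.
Total moles n_T = 1 + X.
With p_i = (n_i/n_T)P, K_p = p_B^2 / (p_D).
Equating to 3.25e+03 kPa and solving on 0 < X < 1: X = 0.790.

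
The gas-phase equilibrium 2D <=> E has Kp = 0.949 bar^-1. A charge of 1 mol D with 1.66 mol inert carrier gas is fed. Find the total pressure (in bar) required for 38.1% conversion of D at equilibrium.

Let X = conversion of D (basis 1 mol D); extent of reaction ξ = 0.5X.
Mole table: n_D = 1 − X; n_E = 0.5X; n_I = 1.66 (inert).
Summing: n_T = 2.66 − 0.5X.
Kp = p_E / (p_D^2) with p_i = (n_i/n_T)·P.
At X = 0.381: the mole-fraction product g(X) = Π y_i^ν_i = 1.228. Since Kp = g(X)·P^{-1}, P = (g/Kp)^(1/1) = (1.228/0.949)^(1/1) = 1.29 bar.

P = 1.29 bar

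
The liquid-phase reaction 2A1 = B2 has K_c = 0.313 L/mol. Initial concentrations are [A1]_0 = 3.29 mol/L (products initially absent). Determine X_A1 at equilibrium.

X = 0.505

Let X = conversion of A1; extent ξ = 3.29X/2 mol/L.
Concentrations: [A1] = 3.29 − 3.29X; [B2] = 1.65X.
K_c = [B2] / ([A1]^2).
Setting equal to 0.313 and solving for X on (0,1) gives X = 0.505.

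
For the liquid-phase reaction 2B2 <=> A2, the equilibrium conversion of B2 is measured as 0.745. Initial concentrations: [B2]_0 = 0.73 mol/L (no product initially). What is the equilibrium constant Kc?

Let X = conversion of B2.
Concentrations: [B2] = 0.73 − 0.73X; [A2] = 0.365X.
At X = 0.745: [B2] = 0.186, [A2] = 0.272.
Kc = [A2] / ([B2]^2) = 7.85 L/mol.

Kc = 7.85 L/mol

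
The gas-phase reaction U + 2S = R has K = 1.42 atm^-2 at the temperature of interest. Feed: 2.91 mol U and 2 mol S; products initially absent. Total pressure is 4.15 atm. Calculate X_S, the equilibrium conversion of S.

Let X = conversion of S (basis 2 mol S); extent of reaction ξ = X.
At extent ξ: n_U = 2.91 − X; n_S = 2 − 2X; n_R = X.
Summing: n_T = 4.91 − 2X.
Mole fractions y_i = n_i/n_T; K = p_R / (p_U p_S^2) with p_i = y_i·P.
This yields a degree-3 equation in X; solving on (0,1), X = 0.794.

X = 0.794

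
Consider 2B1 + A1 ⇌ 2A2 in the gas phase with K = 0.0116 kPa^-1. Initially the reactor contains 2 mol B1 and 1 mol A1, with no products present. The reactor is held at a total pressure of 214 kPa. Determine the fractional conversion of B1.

Let X = conversion of B1 (basis 2 mol B1); extent of reaction ξ = X.
Mole table: n_B1 = 2 − 2X; n_A1 = 1 − X; n_A2 = 2X.
n_T = Σnᵢ = 3 − X.
With p_i = (n_i/n_T)P, K = p_A2^2 / (p_B1^2 p_A1).
This yields a degree-3 equation in X; solving on (0,1), X = 0.427.

X = 0.427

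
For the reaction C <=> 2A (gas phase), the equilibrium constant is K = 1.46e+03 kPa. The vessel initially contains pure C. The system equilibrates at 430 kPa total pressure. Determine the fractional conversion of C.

X = 0.678

Basis: 1 mol C initially; let X = conversion of C. Extent ξ = X.
Mole table: n_C = 1 − X; n_A = 2X.
Summing: n_T = 1 + X.
Mole fractions y_i = n_i/n_T; K = p_A^2 / (p_C) with p_i = y_i·P.
Setting this equal to 1.46e+03 kPa and taking the physical root (0 < X < 1) gives X = 0.678.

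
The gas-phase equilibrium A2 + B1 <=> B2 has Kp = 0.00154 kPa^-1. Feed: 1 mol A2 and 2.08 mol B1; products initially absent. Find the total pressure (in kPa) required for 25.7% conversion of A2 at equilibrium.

P = 348 kPa

Let X = conversion of A2 (basis 1 mol A2); extent of reaction ξ = X.
Mole table: n_A2 = 1 − X; n_B1 = 2.08 − X; n_B2 = X.
Total moles n_T = 3.08 − X.
Kp = p_B2 / (p_A2 p_B1) with p_i = (n_i/n_T)·P.
At X = 0.257: the mole-fraction product g(X) = Π y_i^ν_i = 0.5356. Since Kp = g(X)·P^{-1}, P = (g/Kp)^(1/1) = (0.5356/0.00154)^(1/1) = 348 kPa.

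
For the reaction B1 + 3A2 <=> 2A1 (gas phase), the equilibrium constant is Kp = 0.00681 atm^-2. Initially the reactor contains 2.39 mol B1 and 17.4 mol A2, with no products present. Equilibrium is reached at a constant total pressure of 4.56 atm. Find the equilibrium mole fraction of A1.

y_A1 = 0.084

Basis: 2.39 mol B1 initially; let X = conversion of B1. Extent ξ = 2.39X.
At extent ξ: n_B1 = 2.39 − 2.39X; n_A2 = 17.4 − 7.17X; n_A1 = 4.78X.
n_T = Σnᵢ = 19.8 − 4.78X.
With p_i = (n_i/n_T)P, Kp = p_A1^2 / (p_B1 p_A2^3).
This yields a degree-4 equation in X; solving on (0,1), X = 0.322.
Then n_A1 = 1.54, n_T = 18.3, so y_A1 = 0.084.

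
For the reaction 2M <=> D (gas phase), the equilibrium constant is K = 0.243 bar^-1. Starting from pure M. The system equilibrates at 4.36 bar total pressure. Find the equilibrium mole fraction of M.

y_M = 0.608

Take 1 mol M as basis and let X be its fractional conversion, so ξ = 0.5X.
Moles: n_M = 1 − X; n_D = 0.5X.
Summing: n_T = 1 − 0.5X.
y_i = n_i/n_T, p_i = y_i·P. K = p_D / (p_M^2).
Setting this equal to 0.243 bar^-1 and taking the physical root (0 < X < 1) gives X = 0.563.
Then n_M = 0.437, n_T = 0.718, so y_M = 0.608.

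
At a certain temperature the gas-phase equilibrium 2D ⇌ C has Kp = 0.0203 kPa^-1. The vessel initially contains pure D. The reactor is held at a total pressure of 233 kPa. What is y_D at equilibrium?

y_D = 0.366

Basis: 1 mol D initially; let X = conversion of D. Extent ξ = 0.5X.
Moles: n_D = 1 − X; n_C = 0.5X.
n_T = Σnᵢ = 1 − 0.5X.
Mole fractions y_i = n_i/n_T; Kp = p_C / (p_D^2) with p_i = y_i·P.
Setting this equal to 0.0203 kPa^-1 and taking the physical root (0 < X < 1) gives X = 0.776.
Then n_D = 0.224, n_T = 0.612, so y_D = 0.366.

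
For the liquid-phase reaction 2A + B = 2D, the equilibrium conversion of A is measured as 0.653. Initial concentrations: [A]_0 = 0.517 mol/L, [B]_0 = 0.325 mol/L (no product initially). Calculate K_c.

K_c = 22.7 L/mol

Let X = conversion of A.
Concentrations: [A] = 0.517 − 0.517X; [B] = 0.325 − 0.259X; [D] = 0.517X.
At X = 0.653: [A] = 0.179, [B] = 0.156, [D] = 0.338.
K_c = [D]^2 / ([A]^2 [B]) = 22.7 L/mol.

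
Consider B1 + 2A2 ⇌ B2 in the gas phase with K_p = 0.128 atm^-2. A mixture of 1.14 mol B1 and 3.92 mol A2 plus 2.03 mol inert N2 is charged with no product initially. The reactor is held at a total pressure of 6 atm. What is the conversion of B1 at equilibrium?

X = 0.501

Let X = conversion of B1 (basis 1.14 mol B1); extent of reaction ξ = 1.14X.
At extent ξ: n_B1 = 1.14 − 1.14X; n_A2 = 3.92 − 2.28X; n_B2 = 1.14X; n_I = 2.03 (inert).
n_T = Σnᵢ = 7.09 − 2.28X.
Mole fractions y_i = n_i/n_T; K_p = p_B2 / (p_B1 p_A2^2) with p_i = y_i·P.
This yields a degree-3 equation in X; solving on (0,1), X = 0.501.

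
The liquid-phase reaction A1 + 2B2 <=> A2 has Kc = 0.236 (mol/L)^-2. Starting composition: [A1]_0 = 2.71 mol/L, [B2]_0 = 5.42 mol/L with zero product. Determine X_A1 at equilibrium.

Let X = conversion of A1; extent ξ = 2.71·X mol/L.
Concentrations: [A1] = 2.71 − 2.71X; [B2] = 5.42 − 5.42X; [A2] = 2.71X.
Kc = [A2] / ([A1] [B2]^2).
Solving Kc = 0.236 for X ∈ (0,1): X = 0.566.

X = 0.566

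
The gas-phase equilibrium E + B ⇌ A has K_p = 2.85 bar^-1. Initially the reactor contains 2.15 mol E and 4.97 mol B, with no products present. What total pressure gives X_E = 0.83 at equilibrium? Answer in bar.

P = 2.87 bar

Take 2.15 mol E as basis and let X be its fractional conversion, so ξ = 2.15X.
At extent ξ: n_E = 2.15 − 2.15X; n_B = 4.97 − 2.15X; n_A = 2.15X.
n_T = Σnᵢ = 7.12 − 2.15X.
K_p = p_A / (p_E p_B) with p_i = (n_i/n_T)·P.
At X = 0.83: the mole-fraction product g(X) = Π y_i^ν_i = 8.178. Since K_p = g(X)·P^{-1}, P = (g/K_p)^(1/1) = (8.178/2.85)^(1/1) = 2.87 bar.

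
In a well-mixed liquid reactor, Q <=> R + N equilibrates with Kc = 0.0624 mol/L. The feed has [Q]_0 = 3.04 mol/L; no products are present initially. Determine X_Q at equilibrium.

Let X = conversion of Q; extent ξ = 3.04·X mol/L.
Concentrations: [Q] = 3.04 − 3.04X; [R] = 3.04X; [N] = 3.04X.
Kc = [R] [N] / ([Q]).
Setting equal to 0.0624 and solving for X on (0,1) gives X = 0.133.

X = 0.133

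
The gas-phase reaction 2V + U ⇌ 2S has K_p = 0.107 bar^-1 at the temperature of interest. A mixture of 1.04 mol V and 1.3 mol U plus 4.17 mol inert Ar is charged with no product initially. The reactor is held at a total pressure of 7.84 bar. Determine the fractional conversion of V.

Basis: 1.04 mol V initially; let X = conversion of V. Extent ξ = 0.52X.
At extent ξ: n_V = 1.04 − 1.04X; n_U = 1.3 − 0.52X; n_S = 1.04X; n_I = 4.17 (inert).
n_T = Σnᵢ = 6.51 − 0.52X.
y_i = n_i/n_T, p_i = y_i·P. K_p = p_S^2 / (p_V^2 p_U).
Setting this equal to 0.107 bar^-1 and taking the physical root (0 < X < 1) gives X = 0.281.

X = 0.281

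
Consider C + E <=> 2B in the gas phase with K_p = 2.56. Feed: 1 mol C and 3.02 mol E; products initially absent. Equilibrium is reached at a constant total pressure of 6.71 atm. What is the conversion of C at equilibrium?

X = 0.685

Basis: 1 mol C initially; let X = conversion of C. Extent ξ = X.
At extent ξ: n_C = 1 − X; n_E = 3.02 − X; n_B = 2X.
n_T stays at 4.02 (no change in mole number).
y_i = n_i/n_T, p_i = y_i·P. K_p = p_B^2 / (p_C p_E).
Setting this equal to 2.56 and taking the physical root (0 < X < 1) gives X = 0.685.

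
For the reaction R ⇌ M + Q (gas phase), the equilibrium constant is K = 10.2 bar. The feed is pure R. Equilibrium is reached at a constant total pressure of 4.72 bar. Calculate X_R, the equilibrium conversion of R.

Let X = conversion of R (basis 1 mol R); extent of reaction ξ = X.
Mole table: n_R = 1 − X; n_M = X; n_Q = X.
Summing: n_T = 1 + X.
With p_i = (n_i/n_T)P, K = p_M p_Q / (p_R).
Substituting and setting equal to 10.2 bar gives a polynomial in X; the root in (0,1) is X = 0.827.

X = 0.827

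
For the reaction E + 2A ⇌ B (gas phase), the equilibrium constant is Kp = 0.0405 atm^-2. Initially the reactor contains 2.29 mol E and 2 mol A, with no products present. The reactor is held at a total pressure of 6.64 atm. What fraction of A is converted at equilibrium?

X = 0.400

Take 2 mol A as basis and let X be its fractional conversion, so ξ = X.
Moles: n_E = 2.29 − X; n_A = 2 − 2X; n_B = X.
n_T = Σnᵢ = 4.29 − 2X.
With p_i = (n_i/n_T)P, Kp = p_B / (p_E p_A^2).
Substituting and setting equal to 0.0405 atm^-2 gives a polynomial in X; the root in (0,1) is X = 0.400.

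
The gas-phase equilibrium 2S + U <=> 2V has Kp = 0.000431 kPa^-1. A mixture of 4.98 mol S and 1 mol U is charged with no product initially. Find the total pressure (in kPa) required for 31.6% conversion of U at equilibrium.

Take 1 mol U as basis and let X be its fractional conversion, so ξ = X.
Moles: n_S = 4.98 − 2X; n_U = 1 − X; n_V = 2X.
Total moles n_T = 5.98 − X.
Kp = p_V^2 / (p_S^2 p_U) with p_i = (n_i/n_T)·P.
At X = 0.316: the mole-fraction product g(X) = Π y_i^ν_i = 0.175. Since Kp = g(X)·P^{-1}, P = (g/Kp)^(1/1) = (0.175/0.000431)^(1/1) = 406 kPa.

P = 406 kPa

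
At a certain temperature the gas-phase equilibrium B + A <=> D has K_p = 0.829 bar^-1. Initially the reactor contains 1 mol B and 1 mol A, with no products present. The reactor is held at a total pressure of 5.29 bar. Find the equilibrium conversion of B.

Let X = conversion of B (basis 1 mol B); extent of reaction ξ = X.
Species balance: n_B = 1 − X; n_A = 1 − X; n_D = X.
n_T = Σnᵢ = 2 − X.
With p_i = (n_i/n_T)P, K_p = p_D / (p_B p_A).
Equating to 0.829 bar^-1 and solving on 0 < X < 1: X = 0.569.

X = 0.569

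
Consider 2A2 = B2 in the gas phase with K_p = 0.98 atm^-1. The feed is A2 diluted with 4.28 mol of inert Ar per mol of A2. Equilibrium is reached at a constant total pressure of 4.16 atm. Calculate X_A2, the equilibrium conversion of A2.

X = 0.464

Let X = conversion of A2 (basis 1 mol A2); extent of reaction ξ = 0.5X.
Mole table: n_A2 = 1 − X; n_B2 = 0.5X; n_I = 4.28 (inert).
Summing: n_T = 5.28 − 0.5X.
Mole fractions y_i = n_i/n_T; K_p = p_B2 / (p_A2^2) with p_i = y_i·P.
Substituting and setting equal to 0.98 atm^-1 gives a polynomial in X; the root in (0,1) is X = 0.464.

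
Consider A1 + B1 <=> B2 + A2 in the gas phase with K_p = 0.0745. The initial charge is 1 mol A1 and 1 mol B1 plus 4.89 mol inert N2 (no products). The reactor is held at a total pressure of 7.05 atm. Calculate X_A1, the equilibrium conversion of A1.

X = 0.214

Take 1 mol A1 as basis and let X be its fractional conversion, so ξ = X.
Mole table: n_A1 = 1 − X; n_B1 = 1 − X; n_B2 = X; n_A2 = X; n_I = 4.89 (inert).
Total moles n_T = 6.89 (Δν = 0, constant).
With p_i = (n_i/n_T)P, K_p = p_B2 p_A2 / (p_A1 p_B1).
Substituting and setting equal to 0.0745 gives a polynomial in X; the root in (0,1) is X = 0.214.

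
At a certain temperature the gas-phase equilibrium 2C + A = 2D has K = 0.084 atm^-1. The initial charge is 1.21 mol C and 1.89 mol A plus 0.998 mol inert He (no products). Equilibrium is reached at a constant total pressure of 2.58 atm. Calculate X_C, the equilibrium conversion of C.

X = 0.236

Basis: 1.21 mol C initially; let X = conversion of C. Extent ξ = 0.605X.
Species balance: n_C = 1.21 − 1.21X; n_A = 1.89 − 0.605X; n_D = 1.21X; n_I = 0.998 (inert).
n_T = Σnᵢ = 4.1 − 0.605X.
y_i = n_i/n_T, p_i = y_i·P. K = p_D^2 / (p_C^2 p_A).
Equating to 0.084 atm^-1 and solving on 0 < X < 1: X = 0.236.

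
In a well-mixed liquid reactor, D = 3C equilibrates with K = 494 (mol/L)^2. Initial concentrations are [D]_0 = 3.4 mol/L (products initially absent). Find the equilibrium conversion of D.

X = 0.742

Let X = conversion of D; extent ξ = 3.4·X mol/L.
Concentrations: [D] = 3.4 − 3.4X; [C] = 10.2X.
K = [C]^3 / ([D]).
This equals 494 at X = 0.742 (the root in 0 < X < 1).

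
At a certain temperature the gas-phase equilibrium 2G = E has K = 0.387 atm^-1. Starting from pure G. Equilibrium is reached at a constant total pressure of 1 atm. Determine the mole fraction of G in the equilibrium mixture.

y_G = 0.770

Let X = conversion of G (basis 1 mol G); extent of reaction ξ = 0.5X.
Moles: n_G = 1 − X; n_E = 0.5X.
Summing: n_T = 1 − 0.5X.
With p_i = (n_i/n_T)P, K = p_E / (p_G^2).
This yields a degree-2 equation in X; solving on (0,1), X = 0.374.
Then n_G = 0.626, n_T = 0.813, so y_G = 0.770.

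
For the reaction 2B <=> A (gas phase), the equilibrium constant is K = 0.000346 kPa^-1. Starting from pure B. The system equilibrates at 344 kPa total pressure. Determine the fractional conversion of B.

Basis: 1 mol B initially; let X = conversion of B. Extent ξ = 0.5X.
Mole table: n_B = 1 − X; n_A = 0.5X.
n_T = Σnᵢ = 1 − 0.5X.
Mole fractions y_i = n_i/n_T; K = p_A / (p_B^2) with p_i = y_i·P.
Substituting and setting equal to 0.000346 kPa^-1 gives a polynomial in X; the root in (0,1) is X = 0.177.

X = 0.177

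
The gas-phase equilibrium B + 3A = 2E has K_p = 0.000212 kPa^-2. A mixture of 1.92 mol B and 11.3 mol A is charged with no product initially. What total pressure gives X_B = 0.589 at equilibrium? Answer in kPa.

P = 86.2 kPa

Let X = conversion of B (basis 1.92 mol B); extent of reaction ξ = 1.92X.
Mole table: n_B = 1.92 − 1.92X; n_A = 11.3 − 5.76X; n_E = 3.84X.
Summing: n_T = 13.2 − 3.84X.
K_p = p_E^2 / (p_B p_A^3) with p_i = (n_i/n_T)·P.
At X = 0.589: the mole-fraction product g(X) = Π y_i^ν_i = 1.574. Since K_p = g(X)·P^{-2}, P = (g/K_p)^(1/2) = (1.574/0.000212)^(1/2) = 86.2 kPa.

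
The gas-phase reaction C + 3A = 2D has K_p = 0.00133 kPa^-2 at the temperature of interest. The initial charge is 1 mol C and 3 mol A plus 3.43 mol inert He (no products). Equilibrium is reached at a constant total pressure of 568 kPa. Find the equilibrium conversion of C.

Basis: 1 mol C initially; let X = conversion of C. Extent ξ = X.
Species balance: n_C = 1 − X; n_A = 3 − 3X; n_D = 2X; n_I = 3.43 (inert).
n_T = Σnᵢ = 7.43 − 2X.
Mole fractions y_i = n_i/n_T; K_p = p_D^2 / (p_C p_A^3) with p_i = y_i·P.
Setting this equal to 0.00133 kPa^-2 and taking the physical root (0 < X < 1) gives X = 0.717.

X = 0.717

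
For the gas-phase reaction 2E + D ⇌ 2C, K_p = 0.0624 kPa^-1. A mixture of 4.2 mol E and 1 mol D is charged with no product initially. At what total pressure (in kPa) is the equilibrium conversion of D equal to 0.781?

Basis: 1 mol D initially; let X = conversion of D. Extent ξ = X.
At extent ξ: n_E = 4.2 − 2X; n_D = 1 − X; n_C = 2X.
n_T = Σnᵢ = 5.2 − X.
K_p = p_C^2 / (p_E^2 p_D) with p_i = (n_i/n_T)·P.
At X = 0.781: the mole-fraction product g(X) = Π y_i^ν_i = 7.074. Since K_p = g(X)·P^{-1}, P = (g/K_p)^(1/1) = (7.074/0.0624)^(1/1) = 113 kPa.

P = 113 kPa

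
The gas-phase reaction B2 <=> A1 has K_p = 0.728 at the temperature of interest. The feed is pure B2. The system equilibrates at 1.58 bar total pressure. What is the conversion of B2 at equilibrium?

Basis: 1 mol B2 initially; let X = conversion of B2. Extent ξ = X.
Species balance: n_B2 = 1 − X; n_A1 = X.
Total moles n_T = 1 (Δν = 0, constant).
Mole fractions y_i = n_i/n_T; K_p = p_A1 / (p_B2) with p_i = y_i·P.
This yields a degree-1 equation in X; solving on (0,1), X = 0.421.

X = 0.421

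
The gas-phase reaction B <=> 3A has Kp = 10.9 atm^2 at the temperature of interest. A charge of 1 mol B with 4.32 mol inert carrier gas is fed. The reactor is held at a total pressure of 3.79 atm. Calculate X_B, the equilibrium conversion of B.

Basis: 1 mol B initially; let X = conversion of B. Extent ξ = X.
At extent ξ: n_B = 1 − X; n_A = 3X; n_I = 4.32 (inert).
Total moles n_T = 5.32 + 2X.
y_i = n_i/n_T, p_i = y_i·P. Kp = p_A^3 / (p_B).
This yields a degree-3 equation in X; solving on (0,1), X = 0.715.

X = 0.715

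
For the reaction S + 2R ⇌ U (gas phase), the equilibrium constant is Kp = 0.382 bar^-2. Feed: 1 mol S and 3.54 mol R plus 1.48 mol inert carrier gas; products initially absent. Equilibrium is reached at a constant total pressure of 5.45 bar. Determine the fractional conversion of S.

Take 1 mol S as basis and let X be its fractional conversion, so ξ = X.
Moles: n_S = 1 − X; n_R = 3.54 − 2X; n_U = X; n_I = 1.48 (inert).
Total moles n_T = 6.02 − 2X.
With p_i = (n_i/n_T)P, Kp = p_U / (p_S p_R^2).
Equating to 0.382 bar^-2 and solving on 0 < X < 1: X = 0.707.

X = 0.707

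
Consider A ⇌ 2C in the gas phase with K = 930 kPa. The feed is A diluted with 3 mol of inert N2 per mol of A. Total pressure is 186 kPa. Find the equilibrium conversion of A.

Basis: 1 mol A initially; let X = conversion of A. Extent ξ = X.
Mole table: n_A = 1 − X; n_C = 2X; n_I = 3 (inert).
n_T = Σnᵢ = 4 + X.
y_i = n_i/n_T, p_i = y_i·P. K = p_C^2 / (p_A).
This yields a degree-2 equation in X; solving on (0,1), X = 0.874.

X = 0.874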